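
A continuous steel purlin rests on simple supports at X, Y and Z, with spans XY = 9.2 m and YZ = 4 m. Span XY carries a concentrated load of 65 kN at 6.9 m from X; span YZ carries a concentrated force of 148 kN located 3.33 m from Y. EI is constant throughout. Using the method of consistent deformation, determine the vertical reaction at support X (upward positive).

R_X = 7.23 kN

Release continuity at Y by inserting a hinge; the redundant is the internal moment M_Y. The primary structure is two simply-supported spans XY and YZ.
Discontinuity in slope at Y on the released structure — sum the simple-span end rotations:
  span XY: point load 65 at a = 6.9: Pab(L + a)/(6LEI) = 300.9/EI
  span YZ: point load 148 at a = 3.33: Pab(L + b)/(6LEI) = 64.25/EI
  relative rotation θ_0 = (300.9 + 64.25)/EI = 365.1/EI
A unit hogging moment at Y produces rotation L₁/(3EI) + L₂/(3EI) = 4.4/EI.
Compatibility: M_Y·(L₁+L₂)/(3EI) = θ_0, giving M_Y = 82.98 kN·m (hogging).
Span XY, ΣM about X with M_Y applied at Y: R_Y^{XY}·9.2 = 448.5 + 82.98, so R_Y^{XY} = 57.77 kN and R_X = 65 − 57.77 = 7.23 kN.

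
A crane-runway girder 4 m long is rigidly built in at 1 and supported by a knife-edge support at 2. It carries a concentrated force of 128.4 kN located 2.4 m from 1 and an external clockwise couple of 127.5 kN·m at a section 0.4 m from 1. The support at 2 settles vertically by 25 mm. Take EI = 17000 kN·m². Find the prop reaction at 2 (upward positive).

R_2 = 44.63 kN

Choose R_2 as the redundant. The primary structure is the cantilever fixed at 1.
Primary-structure tip deflection at 2 by superposition:
  point load 128.4 at a = 2.4: Pa²(3L − a)/(6EI) = 1183/EI
  clockwise couple 127.5 at a = 0.4: M₀a(2L − a)/(2EI) = 193.8/EI
  δ_0 = 1377/EI
Flexibility coefficient — unit upward force at 2: δ_{22} = L³/(3EI) = 21.33/EI.
With EI = 17000 kN·m²: δ_0 = 0.081008 m and δ_{22} = 0.001255 m/kN.
Compatibility — the beam at 2 must follow the support down by 0.025 m: δ_0 − R_2·δ_{22} = 0.025, so R_2 = (0.081008 − 0.025)/0.001255 = 44.63 kN.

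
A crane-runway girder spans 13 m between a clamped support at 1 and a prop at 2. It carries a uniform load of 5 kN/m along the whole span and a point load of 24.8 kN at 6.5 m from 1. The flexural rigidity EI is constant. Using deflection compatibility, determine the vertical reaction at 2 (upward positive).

Choose R_2 as the redundant. The primary structure is the cantilever fixed at 1.
Deflection at 2 on the released cantilever, summing each load's contribution:
  UDL 5: wL⁴/(8EI) = 17851/EI
  point load 24.8 at a = 6.5: Pa²(3L − a)/(6EI) = 5676/EI
  δ_0 = 23526/EI
Flexibility coefficient — unit upward force at 2: δ_{22} = L³/(3EI) = 732.3/EI.
Compatibility at 2: δ_0 − R_2·δ_{22} = 0, so R_2 = 23526/732.3 = 32.12 kN.

R_2 = 32.12 kN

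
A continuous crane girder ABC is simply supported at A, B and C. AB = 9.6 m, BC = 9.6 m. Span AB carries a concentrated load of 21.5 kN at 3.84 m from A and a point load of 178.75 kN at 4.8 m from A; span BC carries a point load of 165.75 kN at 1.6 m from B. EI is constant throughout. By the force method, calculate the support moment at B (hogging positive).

M_B = 279.5 kN·m

Insert a hinge at B; M_B is the redundant, and each span becomes simply supported.
Discontinuity in slope at B on the released structure — sum the simple-span end rotations:
  span AB: point load 21.5 at a = 3.84: Pab(L + a)/(6LEI) = 111/EI
  span AB: point load 178.75 at a = 4.8: Pab(L + a)/(6LEI) = 1030/EI
  span BC: point load 165.75 at a = 1.6: Pab(L + b)/(6LEI) = 648.3/EI
  relative rotation θ_0 = (1141 + 648.3)/EI = 1789/EI
A unit hogging moment at B produces rotation L₁/(3EI) + L₂/(3EI) = 6.4/EI.
Slope continuity at B: θ_0 = M_B·6.4/EI, so M_B = 1789/6.4 = 279.5 kN·m (hogging).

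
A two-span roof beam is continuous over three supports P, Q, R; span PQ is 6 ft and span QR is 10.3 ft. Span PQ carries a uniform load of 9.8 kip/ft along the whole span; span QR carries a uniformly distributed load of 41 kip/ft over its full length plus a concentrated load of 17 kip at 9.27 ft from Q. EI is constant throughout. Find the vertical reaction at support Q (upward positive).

R_Q = 338.6 kip

Insert a hinge at Q; M_Q is the redundant, and each span becomes simply supported.
End slopes at the hinge Q, treating each span as simply supported:
  span PQ: UDL 9.8: wL³/(24EI) = 88.2/EI
  span QR: UDL 41: wL³/(24EI) = 1867/EI
  span QR: point load 17 at a = 9.27: Pab(L + b)/(6LEI) = 29.76/EI
  relative rotation θ_0 = (88.2 + 1897)/EI = 1985/EI
A unit hogging moment at Q produces rotation L₁/(3EI) + L₂/(3EI) = 5.433/EI.
Slope continuity at Q: θ_0 = M_Q·5.433/EI, so M_Q = 1985/5.433 = 365.3 kip·ft (hogging).
Span PQ, ΣM about P with M_Q applied at Q: R_Q^{PQ}·6 = 176.4 + 365.3, so R_Q^{PQ} = 90.28 kip and R_P = 58.8 − 90.28 = -31.48 kip.
Span QR, ΣM about R: R_Q^{QR}·10.3 = 2192 + 365.3, so R_Q^{QR} = 248.3 kip and R_R = 439.3 − 248.3 = 191 kip.
R_Q = 90.28 + 248.3 = 338.6 kip.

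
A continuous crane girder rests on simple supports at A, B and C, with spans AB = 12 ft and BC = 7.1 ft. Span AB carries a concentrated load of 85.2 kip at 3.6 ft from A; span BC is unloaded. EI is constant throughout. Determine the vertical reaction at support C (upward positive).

Release continuity at B by inserting a hinge; the redundant is the internal moment M_B. The primary structure is two simply-supported spans AB and BC.
Rotations at B on the released spans (each span's end-slope, ×1/EI):
  span AB: point load 85.2 at a = 3.6: Pab(L + a)/(6LEI) = 558.2/EI
  relative rotation θ_0 = (558.2 + 0)/EI = 558.2/EI
A unit hogging moment at B produces rotation L₁/(3EI) + L₂/(3EI) = 6.367/EI.
Slope continuity at B: θ_0 = M_B·6.367/EI, so M_B = 558.2/6.367 = 87.68 kip·ft (hogging).
Span BC, ΣM about C: R_B^{BC}·7.1 = 0 + 87.68, so R_B^{BC} = 12.35 kip and R_C = 0 − 12.35 = -12.35 kip.

R_C = -12.35 kip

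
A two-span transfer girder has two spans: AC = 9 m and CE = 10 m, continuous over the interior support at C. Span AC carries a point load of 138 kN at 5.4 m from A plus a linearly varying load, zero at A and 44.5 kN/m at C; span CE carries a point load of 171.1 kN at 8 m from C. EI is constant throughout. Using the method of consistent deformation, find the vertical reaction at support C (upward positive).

Insert a hinge at C; M_C is the redundant, and each span becomes simply supported.
Discontinuity in slope at C on the released structure — sum the simple-span end rotations:
  span AC: point load 138 at a = 5.4: Pab(L + a)/(6LEI) = 715.4/EI
  span AC: triangular load, peak 44.5: w₀L³/(45EI) = 720.9/EI
  span CE: point load 171.1 at a = 8: Pab(L + b)/(6LEI) = 547.5/EI
  relative rotation θ_0 = (1436 + 547.5)/EI = 1984/EI
A unit hogging moment at C produces rotation L₁/(3EI) + L₂/(3EI) = 6.333/EI.
Slope continuity at C: θ_0 = M_C·6.333/EI, so M_C = 1984/6.333 = 313.2 kN·m (hogging).
Span AC, ΣM about A with M_C applied at C: R_C^{AC}·9 = 1947 + 313.2, so R_C^{AC} = 251.1 kN and R_A = 338.2 − 251.1 = 87.15 kN.
Span CE, ΣM about E: R_C^{CE}·10 = 342.2 + 313.2, so R_C^{CE} = 65.54 kN and R_E = 171.1 − 65.54 = 105.6 kN.
R_C = 251.1 + 65.54 = 316.6 kN.

R_C = 316.6 kN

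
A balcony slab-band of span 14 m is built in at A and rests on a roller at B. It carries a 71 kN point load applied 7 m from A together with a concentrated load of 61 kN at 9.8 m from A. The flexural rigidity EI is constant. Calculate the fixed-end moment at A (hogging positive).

M_A = 302.9 kN·m

Take the reaction at B as the redundant and release it; the primary structure is a cantilever fixed at A.
Primary-structure tip deflection at B by superposition:
  point load 71 at a = 7: Pa²(3L − a)/(6EI) = 20294/EI
  point load 61 at a = 9.8: Pa²(3L − a)/(6EI) = 31440/EI
  δ_0 = 51734/EI
Flexibility coefficient — unit upward force at B: δ_{BB} = L³/(3EI) = 914.7/EI.
Compatibility at B: δ_0 − R_B·δ_{BB} = 0, so R_B = 51734/914.7 = 56.56 kN.
Moment equilibrium about A: M_A = Σ(load moments about A) − R_B·L = 1095 − 56.56×14 = 302.9 kN·m.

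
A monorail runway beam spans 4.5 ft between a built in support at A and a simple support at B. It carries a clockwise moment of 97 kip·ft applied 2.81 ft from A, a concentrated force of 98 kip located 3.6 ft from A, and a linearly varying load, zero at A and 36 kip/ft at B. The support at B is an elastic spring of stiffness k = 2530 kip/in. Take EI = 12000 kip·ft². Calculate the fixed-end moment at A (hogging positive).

M_A = 65.05 kip·ft

Choose R_B as the redundant. The primary structure is the cantilever fixed at A.
Deflection at B on the released cantilever, summing each load's contribution:
  clockwise couple 97 at a = 2.81: M₀a(2L − a)/(2EI) = 843.6/EI
  point load 98 at a = 3.6: Pa²(3L − a)/(6EI) = 2096/EI
  triangular load, peak 36 at the free end: 11w₀L⁴/(120EI) = 1353/EI
  δ_0 = 4292/EI
Flexibility coefficient — unit upward force at B: δ_{BB} = L³/(3EI) = 30.38/EI.
With EI = 12000 kip·ft²: δ_0 = 0.3577 ft and δ_{BB} = 0.002531 ft/kip.
Compatibility — the spring shortens by R_B/k under the reaction it provides: δ_0 − R_B·δ_{BB} = R_B/k. With 1/k = 1/(2530×12) ft/kip = 0.000033 ft/kip, R_B = δ_0 / (δ_{BB} + 1/k) = 0.3577 / (0.002531 + 0.000033) = 139.5 kip.
Moment equilibrium about A: M_A = Σ(load moments about A) − R_B·L = 692.8 − 139.5×4.5 = 65.05 kip·ft.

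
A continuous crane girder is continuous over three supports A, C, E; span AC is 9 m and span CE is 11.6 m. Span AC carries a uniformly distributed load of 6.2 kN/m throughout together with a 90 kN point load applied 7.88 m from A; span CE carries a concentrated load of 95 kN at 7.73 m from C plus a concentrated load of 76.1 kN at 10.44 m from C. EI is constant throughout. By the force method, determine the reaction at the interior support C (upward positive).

R_C = 181.6 kN

Insert a hinge at C; M_C is the redundant, and each span becomes simply supported.
End slopes at the hinge C, treating each span as simply supported:
  span AC: UDL 6.2: wL³/(24EI) = 188.3/EI
  span AC: point load 90 at a = 7.88: Pab(L + a)/(6LEI) = 248.3/EI
  span CE: point load 95 at a = 7.73: Pab(L + b)/(6LEI) = 631.7/EI
  span CE: point load 76.1 at a = 10.44: Pab(L + b)/(6LEI) = 169/EI
  relative rotation θ_0 = (436.6 + 800.6)/EI = 1237/EI
A unit hogging moment at C produces rotation L₁/(3EI) + L₂/(3EI) = 6.867/EI.
Compatibility: M_C·(L₁+L₂)/(3EI) = θ_0, giving M_C = 180.2 kN·m (hogging).
Span AC, ΣM about A with M_C applied at C: R_C^{AC}·9 = 960.3 + 180.2, so R_C^{AC} = 126.7 kN and R_A = 145.8 − 126.7 = 19.08 kN.
Span CE, ΣM about E: R_C^{CE}·11.6 = 455.9 + 180.2, so R_C^{CE} = 54.84 kN and R_E = 171.1 − 54.84 = 116.3 kN.
R_C = 126.7 + 54.84 = 181.6 kN.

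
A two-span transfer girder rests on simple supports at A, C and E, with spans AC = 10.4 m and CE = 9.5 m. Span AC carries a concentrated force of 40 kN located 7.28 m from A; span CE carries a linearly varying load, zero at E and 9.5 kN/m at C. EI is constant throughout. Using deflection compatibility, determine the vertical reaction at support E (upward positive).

Take M_C as the redundant. Released structure: two simple spans AC and CE with a hinge at C.
Rotations at C on the released spans (each span's end-slope, ×1/EI):
  span AC: point load 40 at a = 7.28: Pab(L + a)/(6LEI) = 257.4/EI
  span CE: triangular load, peak 9.5: w₀L³/(45EI) = 181/EI
  relative rotation θ_0 = (257.4 + 181)/EI = 438.4/EI
A unit hogging moment at C produces rotation L₁/(3EI) + L₂/(3EI) = 6.633/EI.
Compatibility: M_C·(L₁+L₂)/(3EI) = θ_0, giving M_C = 66.09 kN·m (hogging).
Span CE, ΣM about E: R_C^{CE}·9.5 = 285.8 + 66.09, so R_C^{CE} = 37.04 kN and R_E = 45.12 − 37.04 = 8.084 kN.

R_E = 8.084 kN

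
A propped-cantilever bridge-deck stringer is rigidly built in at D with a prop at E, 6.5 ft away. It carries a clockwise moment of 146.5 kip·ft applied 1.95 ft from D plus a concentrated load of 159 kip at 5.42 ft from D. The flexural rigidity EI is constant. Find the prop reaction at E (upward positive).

Choose R_E as the redundant. The primary structure is the cantilever fixed at D.
Downward deflection at the released point E due to the loads:
  clockwise couple 146.5 at a = 1.95: M₀a(2L − a)/(2EI) = 1578/EI
  point load 159 at a = 5.42: Pa²(3L − a)/(6EI) = 10961/EI
  δ_0 = 12539/EI
Tip deflection under a unit load at E: L³/(3EI) = 91.54/EI.
The prop prevents deflection at E: R_E = δ_0/δ_{EE} = 12539/91.54 = 137 kip.

R_E = 137 kip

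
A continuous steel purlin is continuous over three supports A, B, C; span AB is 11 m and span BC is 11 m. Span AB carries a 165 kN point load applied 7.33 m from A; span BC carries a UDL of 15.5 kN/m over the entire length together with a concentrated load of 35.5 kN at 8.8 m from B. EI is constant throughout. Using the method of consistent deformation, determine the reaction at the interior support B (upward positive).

Take M_B as the redundant. Released structure: two simple spans AB and BC with a hinge at B.
Discontinuity in slope at B on the released structure — sum the simple-span end rotations:
  span AB: point load 165 at a = 7.33: Pab(L + a)/(6LEI) = 1233/EI
  span BC: UDL 15.5: wL³/(24EI) = 859.6/EI
  span BC: point load 35.5 at a = 8.8: Pab(L + b)/(6LEI) = 137.5/EI
  relative rotation θ_0 = (1233 + 997.1)/EI = 2230/EI
A unit hogging moment at B produces rotation L₁/(3EI) + L₂/(3EI) = 7.333/EI.
Slope continuity at B: θ_0 = M_B·7.333/EI, so M_B = 2230/7.333 = 304.1 kN·m (hogging).
Span AB, ΣM about A with M_B applied at B: R_B^{AB}·11 = 1209 + 304.1, so R_B^{AB} = 137.6 kN and R_A = 165 − 137.6 = 27.41 kN.
Span BC, ΣM about C: R_B^{BC}·11 = 1016 + 304.1, so R_B^{BC} = 120 kN and R_C = 206 − 120 = 86.01 kN.
R_B = 137.6 + 120 = 257.6 kN.

R_B = 257.6 kN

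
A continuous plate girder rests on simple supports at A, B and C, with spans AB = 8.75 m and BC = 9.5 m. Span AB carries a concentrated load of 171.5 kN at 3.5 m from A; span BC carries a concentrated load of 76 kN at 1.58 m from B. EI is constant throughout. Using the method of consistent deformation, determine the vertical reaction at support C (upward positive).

R_C = -5.113 kN

Release continuity at B by inserting a hinge; the redundant is the internal moment M_B. The primary structure is two simply-supported spans AB and BC.
Discontinuity in slope at B on the released structure — sum the simple-span end rotations:
  span AB: point load 171.5 at a = 3.5: Pab(L + a)/(6LEI) = 735.3/EI
  span BC: point load 76 at a = 1.58: Pab(L + b)/(6LEI) = 290.6/EI
  relative rotation θ_0 = (735.3 + 290.6)/EI = 1026/EI
A unit hogging moment at B produces rotation L₁/(3EI) + L₂/(3EI) = 6.083/EI.
Compatibility: M_B·(L₁+L₂)/(3EI) = θ_0, giving M_B = 168.7 kN·m (hogging).
Span BC, ΣM about C: R_B^{BC}·9.5 = 601.9 + 168.7, so R_B^{BC} = 81.11 kN and R_C = 76 − 81.11 = -5.113 kN.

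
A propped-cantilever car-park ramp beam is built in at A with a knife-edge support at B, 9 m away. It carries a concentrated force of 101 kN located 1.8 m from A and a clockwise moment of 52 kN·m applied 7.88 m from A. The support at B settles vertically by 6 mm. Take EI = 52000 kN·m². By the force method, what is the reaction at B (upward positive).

R_B = 12.9 kN

Take the reaction at B as the redundant and release it; the primary structure is a cantilever fixed at A.
Free-end deflection of the primary structure under the applied loading (downward +):
  point load 101 at a = 1.8: Pa²(3L − a)/(6EI) = 1374/EI
  clockwise couple 52 at a = 7.88: M₀a(2L − a)/(2EI) = 2073/EI
  δ_0 = 3448/EI
Flexibility coefficient — unit upward force at B: δ_{BB} = L³/(3EI) = 243/EI.
With EI = 52000 kN·m²: δ_0 = 0.066304 m and δ_{BB} = 0.004673 m/kN.
Compatibility — the beam at B must follow the support down by 0.006 m: δ_0 − R_B·δ_{BB} = 0.006, so R_B = (0.066304 − 0.006)/0.004673 = 12.9 kN.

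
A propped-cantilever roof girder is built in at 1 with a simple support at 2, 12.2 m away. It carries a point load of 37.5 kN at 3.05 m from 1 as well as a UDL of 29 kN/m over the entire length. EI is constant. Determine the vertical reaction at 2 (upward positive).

Take the reaction at 2 as the redundant and release it; the primary structure is a cantilever fixed at 1.
Deflection at 2 on the released cantilever, summing each load's contribution:
  point load 37.5 at a = 3.05: Pa²(3L − a)/(6EI) = 1951/EI
  UDL 29: wL⁴/(8EI) = 80306/EI
  δ_0 = 82256/EI
Tip deflection under a unit load at 2: L³/(3EI) = 605.3/EI.
Compatibility at 2: δ_0 − R_2·δ_{22} = 0, so R_2 = 82256/605.3 = 135.9 kN.

R_2 = 135.9 kN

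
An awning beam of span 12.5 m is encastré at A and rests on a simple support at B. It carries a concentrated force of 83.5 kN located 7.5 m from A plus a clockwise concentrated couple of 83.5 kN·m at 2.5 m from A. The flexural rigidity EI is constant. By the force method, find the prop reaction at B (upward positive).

R_B = 39.68 kN

Release the roller at B. Primary structure: cantilever fixed at A.
Deflection at B on the released cantilever, summing each load's contribution:
  point load 83.5 at a = 7.5: Pa²(3L − a)/(6EI) = 23484/EI
  clockwise couple 83.5 at a = 2.5: M₀a(2L − a)/(2EI) = 2348/EI
  δ_0 = 25833/EI
Flexibility coefficient — unit upward force at B: δ_{BB} = L³/(3EI) = 651/EI.
The prop prevents deflection at B: R_B = δ_0/δ_{BB} = 25833/651 = 39.68 kN.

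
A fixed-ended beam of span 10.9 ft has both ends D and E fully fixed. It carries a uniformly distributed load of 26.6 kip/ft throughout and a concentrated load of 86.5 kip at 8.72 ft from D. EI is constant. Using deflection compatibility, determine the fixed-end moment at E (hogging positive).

M_E = 384 kip·ft

Release both end moments; the primary structure is a simply-supported span DE with redundants M_D and M_E.
On the primary (simply-supported) span, the end slopes from the loading are:
  at D: UDL 26.6: wL³/(24EI) = 1435/EI
  at E: UDL 26.6: wL³/(24EI) = 1435/EI
  at D: point load 86.5 at a = 8.72: Pab(L + b)/(6LEI) = 328.9/EI
  at E: point load 86.5 at a = 8.72: Pab(L + a)/(6LEI) = 493.3/EI
  θ_D0 = 1764/EI,  θ_E0 = 1929/EI
Flexibility coefficients: a unit moment at one end gives L/(3EI) there and L/(6EI) at the far end, so f₁₁ = f₂₂ = 3.633/EI and f₁₂ = f₂₁ = 1.817/EI.
Compatibility — zero rotation at each built-in end:
  3.633 M_D + 1.817 M_E = 1764
  1.817 M_D + 3.633 M_E = 1929
Solving the pair gives M_D = 293.5 kip·ft and M_E = 384 kip·ft (hogging).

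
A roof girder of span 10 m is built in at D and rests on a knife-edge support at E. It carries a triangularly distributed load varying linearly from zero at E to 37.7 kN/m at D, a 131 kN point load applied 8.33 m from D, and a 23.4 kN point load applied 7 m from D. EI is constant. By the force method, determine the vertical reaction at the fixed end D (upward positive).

Choose R_E as the redundant. The primary structure is the cantilever fixed at D.
Free-end deflection of the primary structure under the applied loading (downward +):
  triangular load, peak 37.7 at the fixed end: w₀L⁴/(30EI) = 12567/EI
  point load 131 at a = 8.33: Pa²(3L − a)/(6EI) = 32830/EI
  point load 23.4 at a = 7: Pa²(3L − a)/(6EI) = 4395/EI
  δ_0 = 49792/EI
Flexibility coefficient — unit upward force at E: δ_{EE} = L³/(3EI) = 333.3/EI.
The prop prevents deflection at E: R_E = δ_0/δ_{EE} = 49792/333.3 = 149.4 kN.
Vertical equilibrium: R_D = ΣP − R_E = 342.9 − 149.4 = 193.5 kN.

R_D = 193.5 kN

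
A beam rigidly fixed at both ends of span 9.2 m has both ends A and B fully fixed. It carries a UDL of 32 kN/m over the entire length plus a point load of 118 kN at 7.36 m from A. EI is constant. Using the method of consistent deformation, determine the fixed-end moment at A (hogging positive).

M_A = 260.4 kN·m

Take the two fixed-end moments M_A, M_B as redundants; the released structure is the simple span AB.
On the primary (simply-supported) span, the end slopes from the loading are:
  at A: UDL 32: wL³/(24EI) = 1038/EI
  at B: UDL 32: wL³/(24EI) = 1038/EI
  at A: point load 118 at a = 7.36: Pab(L + b)/(6LEI) = 319.6/EI
  at B: point load 118 at a = 7.36: Pab(L + a)/(6LEI) = 479.4/EI
  θ_A0 = 1358/EI,  θ_B0 = 1518/EI
Flexibility coefficients: a unit moment at one end gives L/(3EI) there and L/(6EI) at the far end, so f₁₁ = f₂₂ = 3.067/EI and f₁₂ = f₂₁ = 1.533/EI.
Compatibility — zero rotation at each built-in end:
  3.067 M_A + 1.533 M_B = 1358
  1.533 M_A + 3.067 M_B = 1518
Solving the pair gives M_A = 260.4 kN·m and M_B = 364.7 kN·m (hogging).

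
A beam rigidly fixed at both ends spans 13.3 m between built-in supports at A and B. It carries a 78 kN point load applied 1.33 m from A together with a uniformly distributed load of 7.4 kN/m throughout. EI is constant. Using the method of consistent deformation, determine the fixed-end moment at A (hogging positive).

Release both end moments; the primary structure is a simply-supported span AB with redundants M_A and M_B.
Simple-span end rotations at A and B under the given loads:
  at A: point load 78 at a = 1.33: Pab(L + b)/(6LEI) = 393.2/EI
  at B: point load 78 at a = 1.33: Pab(L + a)/(6LEI) = 227.7/EI
  at A: UDL 7.4: wL³/(24EI) = 725.4/EI
  at B: UDL 7.4: wL³/(24EI) = 725.4/EI
  θ_A0 = 1119/EI,  θ_B0 = 953.1/EI
Flexibility coefficients: a unit moment at one end gives L/(3EI) there and L/(6EI) at the far end, so f₁₁ = f₂₂ = 4.433/EI and f₁₂ = f₂₁ = 2.217/EI.
Compatibility — zero rotation at each built-in end:
  4.433 M_A + 2.217 M_B = 1119
  2.217 M_A + 4.433 M_B = 953.1
Solving the pair gives M_A = 193.1 kN·m and M_B = 118.4 kN·m (hogging).

M_A = 193.1 kN·m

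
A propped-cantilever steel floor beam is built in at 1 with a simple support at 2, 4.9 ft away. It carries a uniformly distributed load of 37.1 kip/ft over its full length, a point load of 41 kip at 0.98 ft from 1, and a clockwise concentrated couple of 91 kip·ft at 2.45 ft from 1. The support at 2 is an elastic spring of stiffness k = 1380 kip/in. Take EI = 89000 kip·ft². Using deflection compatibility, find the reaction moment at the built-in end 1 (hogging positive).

M_1 = 182.9 kip·ft

Release the roller at 2. Primary structure: cantilever fixed at 1.
Downward deflection at the released point 2 due to the loads:
  UDL 37.1: wL⁴/(8EI) = 2673/EI
  point load 41 at a = 0.98: Pa²(3L − a)/(6EI) = 90.04/EI
  clockwise couple 91 at a = 2.45: M₀a(2L − a)/(2EI) = 819.3/EI
  δ_0 = 3583/EI
Flexibility coefficient — unit upward force at 2: δ_{22} = L³/(3EI) = 39.22/EI.
With EI = 89000 kip·ft²: δ_0 = 0.040256 ft and δ_{22} = 0.000441 ft/kip.
Compatibility — the spring shortens by R_2/k under the reaction it provides: δ_0 − R_2·δ_{22} = R_2/k. With 1/k = 1/(1380×12) ft/kip = 0.00006 ft/kip, R_2 = δ_0 / (δ_{22} + 1/k) = 0.040256 / (0.000441 + 0.00006) = 80.35 kip.
Moment equilibrium about 1: M_1 = Σ(load moments about 1) − R_2·L = 576.6 − 80.35×4.9 = 182.9 kip·ft.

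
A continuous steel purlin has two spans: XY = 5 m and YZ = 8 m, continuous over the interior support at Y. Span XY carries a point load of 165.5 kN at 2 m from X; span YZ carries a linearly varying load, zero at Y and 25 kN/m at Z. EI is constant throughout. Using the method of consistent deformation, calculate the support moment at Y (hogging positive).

M_Y = 110.9 kN·m

Insert a hinge at Y; M_Y is the redundant, and each span becomes simply supported.
Discontinuity in slope at Y on the released structure — sum the simple-span end rotations:
  span XY: point load 165.5 at a = 2: Pab(L + a)/(6LEI) = 231.7/EI
  span YZ: triangular load, peak 25: 7w₀L³/(360EI) = 248.9/EI
  relative rotation θ_0 = (231.7 + 248.9)/EI = 480.6/EI
A unit hogging moment at Y produces rotation L₁/(3EI) + L₂/(3EI) = 4.333/EI.
Slope continuity at Y: θ_0 = M_Y·4.333/EI, so M_Y = 480.6/4.333 = 110.9 kN·m (hogging).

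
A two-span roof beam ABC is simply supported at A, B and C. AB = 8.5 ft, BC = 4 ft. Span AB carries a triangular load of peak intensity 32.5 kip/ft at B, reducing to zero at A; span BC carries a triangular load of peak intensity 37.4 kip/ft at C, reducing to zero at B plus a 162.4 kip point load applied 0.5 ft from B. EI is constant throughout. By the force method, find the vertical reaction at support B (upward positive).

R_B = 310.2 kip

Release continuity at B by inserting a hinge; the redundant is the internal moment M_B. The primary structure is two simply-supported spans AB and BC.
Discontinuity in slope at B on the released structure — sum the simple-span end rotations:
  span AB: triangular load, peak 32.5: w₀L³/(45EI) = 443.5/EI
  span BC: triangular load, peak 37.4: 7w₀L³/(360EI) = 46.54/EI
  span BC: point load 162.4 at a = 0.5: Pab(L + b)/(6LEI) = 88.81/EI
  relative rotation θ_0 = (443.5 + 135.4)/EI = 578.9/EI
A unit hogging moment at B produces rotation L₁/(3EI) + L₂/(3EI) = 4.167/EI.
Slope continuity at B: θ_0 = M_B·4.167/EI, so M_B = 578.9/4.167 = 138.9 kip·ft (hogging).
Span AB, ΣM about A with M_B applied at B: R_B^{AB}·8.5 = 782.7 + 138.9, so R_B^{AB} = 108.4 kip and R_A = 138.1 − 108.4 = 29.7 kip.
Span BC, ΣM about C: R_B^{BC}·4 = 668.1 + 138.9, so R_B^{BC} = 201.8 kip and R_C = 237.2 − 201.8 = 35.43 kip.
R_B = 108.4 + 201.8 = 310.2 kip.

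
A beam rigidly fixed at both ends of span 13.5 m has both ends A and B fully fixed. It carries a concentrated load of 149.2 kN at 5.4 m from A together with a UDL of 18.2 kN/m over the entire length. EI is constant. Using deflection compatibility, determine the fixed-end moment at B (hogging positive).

M_B = 469.8 kN·m

Release both end moments; the primary structure is a simply-supported span AB with redundants M_A and M_B.
End rotations of the released simple span under the applied load (×1/EI):
  at A: point load 149.2 at a = 5.4: Pab(L + b)/(6LEI) = 1740/EI
  at B: point load 149.2 at a = 5.4: Pab(L + a)/(6LEI) = 1523/EI
  at A: UDL 18.2: wL³/(24EI) = 1866/EI
  at B: UDL 18.2: wL³/(24EI) = 1866/EI
  θ_A0 = 3606/EI,  θ_B0 = 3389/EI
Flexibility coefficients: a unit moment at one end gives L/(3EI) there and L/(6EI) at the far end, so f₁₁ = f₂₂ = 4.5/EI and f₁₂ = f₂₁ = 2.25/EI.
Compatibility — zero rotation at each built-in end:
  4.5 M_A + 2.25 M_B = 3606
  2.25 M_A + 4.5 M_B = 3389
Solving the pair gives M_A = 566.5 kN·m and M_B = 469.8 kN·m (hogging).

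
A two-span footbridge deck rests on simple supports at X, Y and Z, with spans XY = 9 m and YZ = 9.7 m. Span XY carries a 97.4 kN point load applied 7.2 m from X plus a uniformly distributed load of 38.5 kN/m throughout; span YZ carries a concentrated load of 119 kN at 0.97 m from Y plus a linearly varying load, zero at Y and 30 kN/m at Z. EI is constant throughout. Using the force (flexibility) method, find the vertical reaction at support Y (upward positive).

Release continuity at Y by inserting a hinge; the redundant is the internal moment M_Y. The primary structure is two simply-supported spans XY and YZ.
Discontinuity in slope at Y on the released structure — sum the simple-span end rotations:
  span XY: point load 97.4 at a = 7.2: Pab(L + a)/(6LEI) = 378.7/EI
  span XY: UDL 38.5: wL³/(24EI) = 1169/EI
  span YZ: point load 119 at a = 0.97: Pab(L + b)/(6LEI) = 319.1/EI
  span YZ: triangular load, peak 30: 7w₀L³/(360EI) = 532.4/EI
  relative rotation θ_0 = (1548 + 851.5)/EI = 2400/EI
A unit hogging moment at Y produces rotation L₁/(3EI) + L₂/(3EI) = 6.233/EI.
Compatibility: M_Y·(L₁+L₂)/(3EI) = θ_0, giving M_Y = 385 kN·m (hogging).
Span XY, ΣM about X with M_Y applied at Y: R_Y^{XY}·9 = 2261 + 385, so R_Y^{XY} = 293.9 kN and R_X = 443.9 − 293.9 = 150 kN.
Span YZ, ΣM about Z: R_Y^{YZ}·9.7 = 1509 + 385, so R_Y^{YZ} = 195.3 kN and R_Z = 264.5 − 195.3 = 69.21 kN.
R_Y = 293.9 + 195.3 = 489.2 kN.

R_Y = 489.2 kN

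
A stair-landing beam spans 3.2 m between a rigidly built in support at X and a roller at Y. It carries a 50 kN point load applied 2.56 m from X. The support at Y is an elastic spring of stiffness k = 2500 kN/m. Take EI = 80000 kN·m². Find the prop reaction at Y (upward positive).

Release the roller at Y. Primary structure: cantilever fixed at X.
Deflection at Y on the released cantilever, summing each load's contribution:
  point load 50 at a = 2.56: Pa²(3L − a)/(6EI) = 384.5/EI
Tip deflection under a unit load at Y: L³/(3EI) = 10.92/EI.
With EI = 80000 kN·m²: δ_0 = 0.004806 m and δ_{YY} = 0.000137 m/kN.
Compatibility — the spring shortens by R_Y/k under the reaction it provides: δ_0 − R_Y·δ_{YY} = R_Y/k. With 1/k = 0.0004 m/kN, R_Y = δ_0 / (δ_{YY} + 1/k) = 0.004806 / (0.000137 + 0.0004) = 8.957 kN.

R_Y = 8.957 kN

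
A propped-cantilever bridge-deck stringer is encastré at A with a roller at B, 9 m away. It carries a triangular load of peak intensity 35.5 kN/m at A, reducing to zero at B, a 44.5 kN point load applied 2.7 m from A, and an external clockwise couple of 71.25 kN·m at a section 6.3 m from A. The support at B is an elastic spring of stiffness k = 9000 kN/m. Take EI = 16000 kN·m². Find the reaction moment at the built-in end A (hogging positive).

Remove the prop at B; the released (primary) structure is a cantilever built in at A.
Primary-structure tip deflection at B by superposition:
  triangular load, peak 35.5 at the fixed end: w₀L⁴/(30EI) = 7764/EI
  point load 44.5 at a = 2.7: Pa²(3L − a)/(6EI) = 1314/EI
  clockwise couple 71.25 at a = 6.3: M₀a(2L − a)/(2EI) = 2626/EI
  δ_0 = 11704/EI
Tip deflection under a unit load at B: L³/(3EI) = 243/EI.
With EI = 16000 kN·m²: δ_0 = 0.73148 m and δ_{BB} = 0.015187 m/kN.
Compatibility — the spring shortens by R_B/k under the reaction it provides: δ_0 − R_B·δ_{BB} = R_B/k. With 1/k = 0.000111 m/kN, R_B = δ_0 / (δ_{BB} + 1/k) = 0.73148 / (0.015187 + 0.000111) = 47.81 kN.
Moment equilibrium about A: M_A = Σ(load moments about A) − R_B·L = 670.6 − 47.81×9 = 240.3 kN·m.

M_A = 240.3 kN·m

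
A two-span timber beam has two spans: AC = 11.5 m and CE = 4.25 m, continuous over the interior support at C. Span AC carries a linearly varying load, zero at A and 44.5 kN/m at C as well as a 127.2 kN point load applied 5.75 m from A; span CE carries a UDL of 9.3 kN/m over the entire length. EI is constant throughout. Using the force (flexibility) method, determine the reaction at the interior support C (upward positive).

R_C = 412.6 kN

Release continuity at C by inserting a hinge; the redundant is the internal moment M_C. The primary structure is two simply-supported spans AC and CE.
End slopes at the hinge C, treating each span as simply supported:
  span AC: triangular load, peak 44.5: w₀L³/(45EI) = 1504/EI
  span AC: point load 127.2 at a = 5.75: Pab(L + a)/(6LEI) = 1051/EI
  span CE: UDL 9.3: wL³/(24EI) = 29.75/EI
  relative rotation θ_0 = (2555 + 29.75)/EI = 2585/EI
A unit hogging moment at C produces rotation L₁/(3EI) + L₂/(3EI) = 5.25/EI.
Slope continuity at C: θ_0 = M_C·5.25/EI, so M_C = 2585/5.25 = 492.4 kN·m (hogging).
Span AC, ΣM about A with M_C applied at C: R_C^{AC}·11.5 = 2693 + 492.4, so R_C^{AC} = 277 kN and R_A = 383.1 − 277 = 106.1 kN.
Span CE, ΣM about E: R_C^{CE}·4.25 = 83.99 + 492.4, so R_C^{CE} = 135.6 kN and R_E = 39.52 − 135.6 = -96.1 kN.
R_C = 277 + 135.6 = 412.6 kN.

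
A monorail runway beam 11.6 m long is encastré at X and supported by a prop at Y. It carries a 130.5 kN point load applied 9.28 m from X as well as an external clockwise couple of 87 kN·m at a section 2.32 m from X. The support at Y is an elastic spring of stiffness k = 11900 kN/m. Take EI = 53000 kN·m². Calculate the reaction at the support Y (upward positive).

Choose R_Y as the redundant. The primary structure is the cantilever fixed at X.
Free-end deflection of the primary structure under the applied loading (downward +):
  point load 130.5 at a = 9.28: Pa²(3L − a)/(6EI) = 47801/EI
  clockwise couple 87 at a = 2.32: M₀a(2L − a)/(2EI) = 2107/EI
  δ_0 = 49908/EI
Flexibility coefficient — unit upward force at Y: δ_{YY} = L³/(3EI) = 520.3/EI.
With EI = 53000 kN·m²: δ_0 = 0.94166 m and δ_{YY} = 0.009817 m/kN.
Compatibility — the spring shortens by R_Y/k under the reaction it provides: δ_0 − R_Y·δ_{YY} = R_Y/k. With 1/k = 0.000084 m/kN, R_Y = δ_0 / (δ_{YY} + 1/k) = 0.94166 / (0.009817 + 0.000084) = 95.11 kN.

R_Y = 95.11 kN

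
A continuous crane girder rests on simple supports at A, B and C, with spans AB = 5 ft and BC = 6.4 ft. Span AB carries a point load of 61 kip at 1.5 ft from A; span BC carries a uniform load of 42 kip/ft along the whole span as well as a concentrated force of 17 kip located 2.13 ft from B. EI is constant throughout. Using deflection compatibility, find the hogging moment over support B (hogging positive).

Insert a hinge at B; M_B is the redundant, and each span becomes simply supported.
Discontinuity in slope at B on the released structure — sum the simple-span end rotations:
  span AB: point load 61 at a = 1.5: Pab(L + a)/(6LEI) = 69.39/EI
  span BC: UDL 42: wL³/(24EI) = 458.8/EI
  span BC: point load 17 at a = 2.13: Pab(L + b)/(6LEI) = 42.96/EI
  relative rotation θ_0 = (69.39 + 501.7)/EI = 571.1/EI
A unit hogging moment at B produces rotation L₁/(3EI) + L₂/(3EI) = 3.8/EI.
Slope continuity at B: θ_0 = M_B·3.8/EI, so M_B = 571.1/3.8 = 150.3 kip·ft (hogging).

M_B = 150.3 kip·ft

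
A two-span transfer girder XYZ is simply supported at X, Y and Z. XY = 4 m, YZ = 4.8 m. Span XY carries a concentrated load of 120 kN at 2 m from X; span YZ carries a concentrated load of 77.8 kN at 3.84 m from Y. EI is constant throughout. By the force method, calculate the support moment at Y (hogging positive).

M_Y = 60.46 kN·m

Insert a hinge at Y; M_Y is the redundant, and each span becomes simply supported.
Rotations at Y on the released spans (each span's end-slope, ×1/EI):
  span XY: point load 120 at a = 2: Pab(L + a)/(6LEI) = 120/EI
  span YZ: point load 77.8 at a = 3.84: Pab(L + b)/(6LEI) = 57.36/EI
  relative rotation θ_0 = (120 + 57.36)/EI = 177.4/EI
A unit hogging moment at Y produces rotation L₁/(3EI) + L₂/(3EI) = 2.933/EI.
Compatibility: M_Y·(L₁+L₂)/(3EI) = θ_0, giving M_Y = 60.46 kN·m (hogging).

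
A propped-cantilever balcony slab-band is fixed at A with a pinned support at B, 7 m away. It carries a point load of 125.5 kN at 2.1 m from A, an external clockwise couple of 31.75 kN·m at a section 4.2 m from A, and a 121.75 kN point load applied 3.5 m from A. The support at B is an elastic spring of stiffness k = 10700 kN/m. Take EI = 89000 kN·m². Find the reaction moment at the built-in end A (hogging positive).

Choose R_B as the redundant. The primary structure is the cantilever fixed at A.
Free-end deflection of the primary structure under the applied loading (downward +):
  point load 125.5 at a = 2.1: Pa²(3L − a)/(6EI) = 1743/EI
  clockwise couple 31.75 at a = 4.2: M₀a(2L − a)/(2EI) = 653.4/EI
  point load 121.75 at a = 3.5: Pa²(3L − a)/(6EI) = 4350/EI
  δ_0 = 6747/EI
Flexibility coefficient — unit upward force at B: δ_{BB} = L³/(3EI) = 114.3/EI.
With EI = 89000 kN·m²: δ_0 = 0.075807 m and δ_{BB} = 0.001285 m/kN.
Compatibility — the spring shortens by R_B/k under the reaction it provides: δ_0 − R_B·δ_{BB} = R_B/k. With 1/k = 0.000093 m/kN, R_B = δ_0 / (δ_{BB} + 1/k) = 0.075807 / (0.001285 + 0.000093) = 55.01 kN.
Moment equilibrium about A: M_A = Σ(load moments about A) − R_B·L = 721.4 − 55.01×7 = 336.4 kN·m.

M_A = 336.4 kN·m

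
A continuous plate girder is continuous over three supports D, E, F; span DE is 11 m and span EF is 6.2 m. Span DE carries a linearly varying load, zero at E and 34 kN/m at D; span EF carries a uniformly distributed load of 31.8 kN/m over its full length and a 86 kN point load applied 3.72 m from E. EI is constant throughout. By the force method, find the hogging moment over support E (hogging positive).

M_E = 240.8 kN·m

Take M_E as the redundant. Released structure: two simple spans DE and EF with a hinge at E.
End slopes at the hinge E, treating each span as simply supported:
  span DE: triangular load, peak 34: 7w₀L³/(360EI) = 879.9/EI
  span EF: UDL 31.8: wL³/(24EI) = 315.8/EI
  span EF: point load 86 at a = 3.72: Pab(L + b)/(6LEI) = 185.1/EI
  relative rotation θ_0 = (879.9 + 500.9)/EI = 1381/EI
A unit hogging moment at E produces rotation L₁/(3EI) + L₂/(3EI) = 5.733/EI.
Compatibility: M_E·(L₁+L₂)/(3EI) = θ_0, giving M_E = 240.8 kN·m (hogging).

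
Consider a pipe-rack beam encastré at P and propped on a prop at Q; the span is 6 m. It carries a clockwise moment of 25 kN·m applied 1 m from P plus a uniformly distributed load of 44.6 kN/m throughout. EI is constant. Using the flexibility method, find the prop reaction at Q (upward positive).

Release the roller at Q. Primary structure: cantilever fixed at P.
Free-end deflection of the primary structure under the applied loading (downward +):
  clockwise couple 25 at a = 1: M₀a(2L − a)/(2EI) = 137.5/EI
  UDL 44.6: wL⁴/(8EI) = 7225/EI
  δ_0 = 7363/EI
Flexibility coefficient — unit upward force at Q: δ_{QQ} = L³/(3EI) = 72/EI.
Compatibility at Q: δ_0 − R_Q·δ_{QQ} = 0, so R_Q = 7363/72 = 102.3 kN.

R_Q = 102.3 kN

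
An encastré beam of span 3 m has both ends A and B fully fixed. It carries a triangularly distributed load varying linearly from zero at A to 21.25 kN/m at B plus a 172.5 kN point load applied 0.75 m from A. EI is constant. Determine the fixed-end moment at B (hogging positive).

M_B = 33.82 kN·m

Take the two fixed-end moments M_A, M_B as redundants; the released structure is the simple span AB.
End rotations of the released simple span under the applied load (×1/EI):
  at A: triangular load, peak 21.25: 7w₀L³/(360EI) = 11.16/EI
  at B: triangular load, peak 21.25: w₀L³/(45EI) = 12.75/EI
  at A: point load 172.5 at a = 0.75: Pab(L + b)/(6LEI) = 84.9/EI
  at B: point load 172.5 at a = 0.75: Pab(L + a)/(6LEI) = 60.64/EI
  θ_A0 = 96.06/EI,  θ_B0 = 73.39/EI
Flexibility coefficients: a unit moment at one end gives L/(3EI) there and L/(6EI) at the far end, so f₁₁ = f₂₂ = 1/EI and f₁₂ = f₂₁ = 0.5/EI.
Compatibility — zero rotation at each built-in end:
  1 M_A + 0.5 M_B = 96.06
  0.5 M_A + 1 M_B = 73.39
Solving the pair gives M_A = 79.15 kN·m and M_B = 33.82 kN·m (hogging).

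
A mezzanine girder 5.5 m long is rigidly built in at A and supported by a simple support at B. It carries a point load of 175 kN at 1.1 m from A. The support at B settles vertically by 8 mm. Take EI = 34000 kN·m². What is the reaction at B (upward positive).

Choose R_B as the redundant. The primary structure is the cantilever fixed at A.
Free-end deflection of the primary structure under the applied loading (downward +):
  point load 175 at a = 1.1: Pa²(3L − a)/(6EI) = 543.5/EI
Tip deflection under a unit load at B: L³/(3EI) = 55.46/EI.
With EI = 34000 kN·m²: δ_0 = 0.015985 m and δ_{BB} = 0.001631 m/kN.
Compatibility — the beam at B must follow the support down by 0.008 m: δ_0 − R_B·δ_{BB} = 0.008, so R_B = (0.015985 − 0.008)/0.001631 = 4.895 kN.

R_B = 4.895 kN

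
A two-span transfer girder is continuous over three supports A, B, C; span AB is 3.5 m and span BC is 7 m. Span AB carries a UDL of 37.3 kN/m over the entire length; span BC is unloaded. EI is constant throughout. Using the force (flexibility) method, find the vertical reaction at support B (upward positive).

Insert a hinge at B; M_B is the redundant, and each span becomes simply supported.
Discontinuity in slope at B on the released structure — sum the simple-span end rotations:
  span AB: UDL 37.3: wL³/(24EI) = 66.63/EI
  relative rotation θ_0 = (66.63 + 0)/EI = 66.63/EI
A unit hogging moment at B produces rotation L₁/(3EI) + L₂/(3EI) = 3.5/EI.
Slope continuity at B: θ_0 = M_B·3.5/EI, so M_B = 66.63/3.5 = 19.04 kN·m (hogging).
Span AB, ΣM about A with M_B applied at B: R_B^{AB}·3.5 = 228.5 + 19.04, so R_B^{AB} = 70.71 kN and R_A = 130.6 − 70.71 = 59.84 kN.
Span BC, ΣM about C: R_B^{BC}·7 = 0 + 19.04, so R_B^{BC} = 2.72 kN and R_C = 0 − 2.72 = -2.72 kN.
R_B = 70.71 + 2.72 = 73.43 kN.

R_B = 73.43 kN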